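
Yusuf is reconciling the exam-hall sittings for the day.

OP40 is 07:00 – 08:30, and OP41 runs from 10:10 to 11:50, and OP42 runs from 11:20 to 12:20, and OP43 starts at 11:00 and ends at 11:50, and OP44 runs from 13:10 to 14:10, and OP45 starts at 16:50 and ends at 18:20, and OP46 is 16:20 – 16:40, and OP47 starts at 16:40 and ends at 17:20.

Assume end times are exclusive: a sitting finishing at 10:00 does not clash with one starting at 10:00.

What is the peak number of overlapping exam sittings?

Sweep the timeline, counting +1 at each start and −1 at each end (ends before starts at a tie):
07:00 start OP40 → 1
08:30 end OP40 → 0
10:10 start OP41 → 1
11:00 start OP43 → 2
11:20 start OP42 → 3
11:50 end OP41 → 2
11:50 end OP43 → 1
12:20 end OP42 → 0
13:10 start OP44 → 1
14:10 end OP44 → 0
16:20 start OP46 → 1
16:40 end OP46 → 0
16:40 start OP47 → 1
16:50 start OP45 → 2
17:20 end OP47 → 1
18:20 end OP45 → 0
Peak is 3, at 11:20 (OP41, OP42, OP43).

3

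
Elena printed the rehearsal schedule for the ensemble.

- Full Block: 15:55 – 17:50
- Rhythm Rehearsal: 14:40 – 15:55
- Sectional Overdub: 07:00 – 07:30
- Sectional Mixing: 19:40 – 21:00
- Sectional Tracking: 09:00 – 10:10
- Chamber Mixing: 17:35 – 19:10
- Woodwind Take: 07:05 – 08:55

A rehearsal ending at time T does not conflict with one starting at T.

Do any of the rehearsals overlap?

Check each pair: they overlap iff neither finishes before the other starts.
Sorted by start: Sectional Overdub, Woodwind Take, Sectional Tracking, Rhythm Rehearsal, Full Block, Chamber Mixing, Sectional Mixing.
Woodwind Take starts before Sectional Overdub ends → Sectional Overdub and Woodwind Take overlap.
That's a conflict, so the schedule is not conflict-free.

Yes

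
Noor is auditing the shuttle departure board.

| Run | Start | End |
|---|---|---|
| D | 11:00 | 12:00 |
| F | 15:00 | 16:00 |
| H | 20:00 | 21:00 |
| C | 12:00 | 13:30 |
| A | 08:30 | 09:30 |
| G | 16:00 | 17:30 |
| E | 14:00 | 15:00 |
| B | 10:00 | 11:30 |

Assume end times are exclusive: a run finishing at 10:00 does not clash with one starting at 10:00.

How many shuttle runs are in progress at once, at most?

Walk through starts and ends in time order (an end at T is processed before a start at T):
08:30 start A → 1
09:30 end A → 0
10:00 start B → 1
11:00 start D → 2
11:30 end B → 1
12:00 end D → 0
12:00 start C → 1
13:30 end C → 0
14:00 start E → 1
15:00 end E → 0
15:00 start F → 1
16:00 end F → 0
16:00 start G → 1
17:30 end G → 0
20:00 start H → 1
21:00 end H → 0
Peak is 2, at 11:00 (B, D).

2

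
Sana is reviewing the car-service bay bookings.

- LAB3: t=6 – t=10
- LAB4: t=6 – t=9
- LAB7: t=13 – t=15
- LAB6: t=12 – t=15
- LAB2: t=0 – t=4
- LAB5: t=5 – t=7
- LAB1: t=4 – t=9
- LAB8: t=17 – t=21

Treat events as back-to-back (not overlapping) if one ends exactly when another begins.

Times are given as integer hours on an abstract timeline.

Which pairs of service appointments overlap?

Sorted by start: LAB2, LAB1, LAB5, LAB3, LAB4, LAB6, LAB7, LAB8.
LAB1 starts exactly when LAB2 ends (back-to-back, no overlap); LAB2 is clear from here.
LAB5 starts before LAB1 ends → LAB1 and LAB5 overlap.
LAB3 starts before LAB1 ends → LAB1 and LAB3 overlap.
LAB4 starts before LAB1 ends → LAB1 and LAB4 overlap.
LAB6 starts after LAB1 ends; LAB1 is clear from here.
LAB3 starts before LAB5 ends → LAB5 and LAB3 overlap.
LAB4 starts before LAB5 ends → LAB5 and LAB4 overlap.
LAB6 starts after LAB5 ends; LAB5 is clear from here.
LAB4 starts before LAB3 ends → LAB3 and LAB4 overlap.
LAB6 starts after LAB3 ends; LAB3 is clear from here.
LAB6 starts after LAB4 ends; LAB4 is clear from here.
LAB7 starts before LAB6 ends → LAB6 and LAB7 overlap.
LAB8 starts after LAB6 ends.
LAB8 starts after LAB7 ends.

LAB1 & LAB3, LAB1 & LAB4, LAB1 & LAB5, LAB3 & LAB4, LAB3 & LAB5, LAB4 & LAB5, LAB6 & LAB7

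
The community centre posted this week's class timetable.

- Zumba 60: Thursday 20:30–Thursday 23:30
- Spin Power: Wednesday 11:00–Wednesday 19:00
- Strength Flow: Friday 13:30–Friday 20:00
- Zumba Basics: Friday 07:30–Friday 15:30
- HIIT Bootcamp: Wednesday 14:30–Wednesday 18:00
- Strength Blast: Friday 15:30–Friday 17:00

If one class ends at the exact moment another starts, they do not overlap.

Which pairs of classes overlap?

HIIT Bootcamp & Spin Power, Strength Blast & Strength Flow, Strength Flow & Zumba Basics

Sorted by start: Spin Power, HIIT Bootcamp, Zumba 60, Zumba Basics, Strength Flow, Strength Blast.
HIIT Bootcamp starts before Spin Power ends → Spin Power and HIIT Bootcamp overlap.
Zumba 60 starts after Spin Power ends, so nothing later overlaps Spin Power either.
Zumba 60 starts after HIIT Bootcamp ends, so nothing later overlaps HIIT Bootcamp either.
Zumba Basics starts after Zumba 60 ends, so nothing later overlaps Zumba 60 either.
Strength Flow starts before Zumba Basics ends → Zumba Basics and Strength Flow overlap.
Strength Blast starts exactly when Zumba Basics ends (back-to-back, no overlap).
Strength Blast starts before Strength Flow ends → Strength Flow and Strength Blast overlap.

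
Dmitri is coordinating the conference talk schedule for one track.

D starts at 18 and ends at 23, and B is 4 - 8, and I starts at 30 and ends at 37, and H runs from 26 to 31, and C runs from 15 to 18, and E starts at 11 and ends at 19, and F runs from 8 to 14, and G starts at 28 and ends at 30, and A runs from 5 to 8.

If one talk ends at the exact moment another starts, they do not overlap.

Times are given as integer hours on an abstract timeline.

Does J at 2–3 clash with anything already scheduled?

B: starts 4 at or after J ends 3 → clear.
A: starts 5 at or after J ends 3 → clear.
F: starts 8 at or after J ends 3 → clear.
E: starts 11 at or after J ends 3 → clear.
C: starts 15 at or after J ends 3 → clear.
D: starts 18 at or after J ends 3 → clear.
H: starts 26 at or after J ends 3 → clear.
G: starts 28 at or after J ends 3 → clear.
I: starts 30 at or after J ends 3 → clear.

No — it doesn't clash with anything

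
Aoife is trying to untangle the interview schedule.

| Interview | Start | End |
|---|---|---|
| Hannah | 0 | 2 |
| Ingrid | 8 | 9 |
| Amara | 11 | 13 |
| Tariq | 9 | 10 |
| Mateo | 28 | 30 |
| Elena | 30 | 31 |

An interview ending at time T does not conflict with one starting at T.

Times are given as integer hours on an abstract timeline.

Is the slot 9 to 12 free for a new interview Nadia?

No — it overlaps Amara, Tariq

Hannah: ends 2 at or before Nadia starts 9 → clear.
Ingrid: ends 9 at or before Nadia starts 9 → clear.
Tariq: starts 9 before Nadia ends 12, and ends 10 after Nadia starts 9 → overlap.
Amara: starts 11 before Nadia ends 12, and ends 13 after Nadia starts 9 → overlap.
Mateo: starts 28 at or after Nadia ends 12 → clear.
Elena: starts 30 at or after Nadia ends 12 → clear.
Nadia overlaps Amara, Tariq.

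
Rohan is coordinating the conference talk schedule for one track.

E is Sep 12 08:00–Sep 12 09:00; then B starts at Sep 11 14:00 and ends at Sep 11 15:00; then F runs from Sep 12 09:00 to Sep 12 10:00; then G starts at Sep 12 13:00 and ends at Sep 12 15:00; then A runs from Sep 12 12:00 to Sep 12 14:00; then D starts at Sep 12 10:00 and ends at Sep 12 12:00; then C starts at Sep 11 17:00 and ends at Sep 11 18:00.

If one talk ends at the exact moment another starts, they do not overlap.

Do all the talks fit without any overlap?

Sorted by start: B, C, E, F, D, A, G.
C starts after B ends, so B has no further overlaps.
E starts after C ends, so C has no further overlaps.
F starts exactly when E ends (back-to-back, no overlap), so E has no further overlaps.
D starts exactly when F ends (back-to-back, no overlap), so F has no further overlaps.
A starts exactly when D ends (back-to-back, no overlap), so D has no further overlaps.
G starts before A ends → A and G overlap.
That's a conflict, so the schedule is not conflict-free.

No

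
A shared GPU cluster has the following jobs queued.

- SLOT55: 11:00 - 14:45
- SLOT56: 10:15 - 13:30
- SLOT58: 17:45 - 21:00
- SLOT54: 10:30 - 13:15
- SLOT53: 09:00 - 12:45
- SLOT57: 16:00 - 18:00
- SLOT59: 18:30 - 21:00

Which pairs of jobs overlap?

Sorted by start: SLOT53, SLOT56, SLOT54, SLOT55, SLOT57, SLOT58, SLOT59.
SLOT56 starts before SLOT53 ends → SLOT53 and SLOT56 overlap.
SLOT54 starts before SLOT53 ends → SLOT53 and SLOT54 overlap.
SLOT55 starts before SLOT53 ends → SLOT53 and SLOT55 overlap.
SLOT57 starts after SLOT53 ends; SLOT53 is clear from here.
SLOT54 starts before SLOT56 ends → SLOT56 and SLOT54 overlap.
SLOT55 starts before SLOT56 ends → SLOT56 and SLOT55 overlap.
SLOT57 starts after SLOT56 ends; SLOT56 is clear from here.
SLOT55 starts before SLOT54 ends → SLOT54 and SLOT55 overlap.
SLOT57 starts after SLOT54 ends; SLOT54 is clear from here.
SLOT57 starts after SLOT55 ends; SLOT55 is clear from here.
SLOT58 starts before SLOT57 ends → SLOT57 and SLOT58 overlap.
SLOT59 starts after SLOT57 ends.
SLOT59 starts before SLOT58 ends → SLOT58 and SLOT59 overlap.

SLOT53 & SLOT54, SLOT53 & SLOT55, SLOT53 & SLOT56, SLOT54 & SLOT55, SLOT54 & SLOT56, SLOT55 & SLOT56, SLOT57 & SLOT58, SLOT58 & SLOT59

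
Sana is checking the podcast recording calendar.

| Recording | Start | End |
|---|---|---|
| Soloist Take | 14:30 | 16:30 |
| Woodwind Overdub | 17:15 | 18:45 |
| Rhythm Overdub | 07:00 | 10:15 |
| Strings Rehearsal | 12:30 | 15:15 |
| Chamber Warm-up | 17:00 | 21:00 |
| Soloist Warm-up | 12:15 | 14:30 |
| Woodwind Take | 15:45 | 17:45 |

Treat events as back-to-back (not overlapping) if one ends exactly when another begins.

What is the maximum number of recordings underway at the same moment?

Sweep the timeline, counting +1 at each start and −1 at each end (ends before starts at a tie):
07:00 start Rhythm Overdub → 1
10:15 end Rhythm Overdub → 0
12:15 start Soloist Warm-up → 1
12:30 start Strings Rehearsal → 2
14:30 end Soloist Warm-up → 1
14:30 start Soloist Take → 2
15:15 end Strings Rehearsal → 1
15:45 start Woodwind Take → 2
16:30 end Soloist Take → 1
17:00 start Chamber Warm-up → 2
17:15 start Woodwind Overdub → 3
17:45 end Woodwind Take → 2
18:45 end Woodwind Overdub → 1
21:00 end Chamber Warm-up → 0
Peak is 3, at 17:15 (Chamber Warm-up, Woodwind Overdub, Woodwind Take).

3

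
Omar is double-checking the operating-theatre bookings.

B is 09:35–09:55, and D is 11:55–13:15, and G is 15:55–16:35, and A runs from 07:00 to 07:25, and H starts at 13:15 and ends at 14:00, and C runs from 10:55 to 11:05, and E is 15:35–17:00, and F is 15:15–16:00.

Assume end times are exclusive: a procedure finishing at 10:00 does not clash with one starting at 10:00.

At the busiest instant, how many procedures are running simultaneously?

Sort all start/end points and keep a running count:
07:00 start A → 1
07:25 end A → 0
09:35 start B → 1
09:55 end B → 0
10:55 start C → 1
11:05 end C → 0
11:55 start D → 1
13:15 end D → 0
13:15 start H → 1
14:00 end H → 0
15:15 start F → 1
15:35 start E → 2
15:55 start G → 3
16:00 end F → 2
16:35 end G → 1
17:00 end E → 0
Peak is 3, at 15:55 (E, F, G).

3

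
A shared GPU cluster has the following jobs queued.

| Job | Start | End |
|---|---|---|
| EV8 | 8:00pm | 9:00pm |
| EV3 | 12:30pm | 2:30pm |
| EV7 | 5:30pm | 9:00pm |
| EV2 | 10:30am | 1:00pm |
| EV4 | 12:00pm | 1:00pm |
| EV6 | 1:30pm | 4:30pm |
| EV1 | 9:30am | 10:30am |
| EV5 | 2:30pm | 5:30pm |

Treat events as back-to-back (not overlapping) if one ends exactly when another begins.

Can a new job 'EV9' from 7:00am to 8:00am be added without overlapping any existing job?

EV1: starts 9:30am at or after EV9 ends 8:00am → clear.
EV2: starts 10:30am at or after EV9 ends 8:00am → clear.
EV4: starts 12:00pm at or after EV9 ends 8:00am → clear.
EV3: starts 12:30pm at or after EV9 ends 8:00am → clear.
EV6: starts 1:30pm at or after EV9 ends 8:00am → clear.
EV5: starts 2:30pm at or after EV9 ends 8:00am → clear.
EV7: starts 5:30pm at or after EV9 ends 8:00am → clear.
EV8: starts 8:00pm at or after EV9 ends 8:00am → clear.

Yes — the slot is free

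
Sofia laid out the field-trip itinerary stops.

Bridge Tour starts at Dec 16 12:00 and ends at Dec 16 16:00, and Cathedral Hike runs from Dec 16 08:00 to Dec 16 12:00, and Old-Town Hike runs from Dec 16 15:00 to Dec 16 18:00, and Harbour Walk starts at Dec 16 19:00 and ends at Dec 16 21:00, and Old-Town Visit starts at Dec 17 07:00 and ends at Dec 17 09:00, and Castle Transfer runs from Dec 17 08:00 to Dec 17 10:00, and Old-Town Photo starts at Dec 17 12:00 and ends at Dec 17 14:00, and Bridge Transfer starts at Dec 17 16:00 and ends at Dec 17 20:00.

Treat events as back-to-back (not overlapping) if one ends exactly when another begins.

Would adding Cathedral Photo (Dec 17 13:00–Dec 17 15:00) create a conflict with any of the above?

Cathedral Hike: ends Dec 16 12:00 at or before Cathedral Photo starts Dec 17 13:00 → clear.
Bridge Tour: ends Dec 16 16:00 at or before Cathedral Photo starts Dec 17 13:00 → clear.
Old-Town Hike: ends Dec 16 18:00 at or before Cathedral Photo starts Dec 17 13:00 → clear.
Harbour Walk: ends Dec 16 21:00 at or before Cathedral Photo starts Dec 17 13:00 → clear.
Old-Town Visit: ends Dec 17 09:00 at or before Cathedral Photo starts Dec 17 13:00 → clear.
Castle Transfer: ends Dec 17 10:00 at or before Cathedral Photo starts Dec 17 13:00 → clear.
Old-Town Photo: starts Dec 17 12:00 before Cathedral Photo ends Dec 17 15:00, and ends Dec 17 14:00 after Cathedral Photo starts Dec 17 13:00 → overlap.
Bridge Transfer: starts Dec 17 16:00 at or after Cathedral Photo ends Dec 17 15:00 → clear.
Cathedral Photo overlaps Old-Town Photo.

Yes — it overlaps Old-Town Photo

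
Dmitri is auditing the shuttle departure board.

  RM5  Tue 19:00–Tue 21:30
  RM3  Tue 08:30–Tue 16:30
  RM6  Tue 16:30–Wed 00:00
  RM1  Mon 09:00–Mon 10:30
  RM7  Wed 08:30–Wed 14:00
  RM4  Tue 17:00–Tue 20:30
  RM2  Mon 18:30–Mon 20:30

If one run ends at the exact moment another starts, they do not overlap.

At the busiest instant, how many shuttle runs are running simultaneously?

3

Sort all start/end points and keep a running count:
Mon 09:00 start RM1 → 1
Mon 10:30 end RM1 → 0
Mon 18:30 start RM2 → 1
Mon 20:30 end RM2 → 0
Tue 08:30 start RM3 → 1
Tue 16:30 end RM3 → 0
Tue 16:30 start RM6 → 1
Tue 17:00 start RM4 → 2
Tue 19:00 start RM5 → 3
Tue 20:30 end RM4 → 2
Tue 21:30 end RM5 → 1
Wed 00:00 end RM6 → 0
Wed 08:30 start RM7 → 1
Wed 14:00 end RM7 → 0
Peak is 3, at Tue 19:00 (RM4, RM5, RM6).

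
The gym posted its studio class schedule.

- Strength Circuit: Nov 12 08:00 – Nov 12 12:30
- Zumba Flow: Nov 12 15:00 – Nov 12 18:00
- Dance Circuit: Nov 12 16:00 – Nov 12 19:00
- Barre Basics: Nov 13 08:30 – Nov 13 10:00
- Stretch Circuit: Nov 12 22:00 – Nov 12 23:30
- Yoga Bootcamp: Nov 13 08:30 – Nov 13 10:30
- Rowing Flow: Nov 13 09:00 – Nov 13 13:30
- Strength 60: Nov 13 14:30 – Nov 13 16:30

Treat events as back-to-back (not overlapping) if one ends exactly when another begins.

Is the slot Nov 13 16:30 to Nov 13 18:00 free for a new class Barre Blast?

Yes — the slot is free

Strength Circuit: ends Nov 12 12:30 at or before Barre Blast starts Nov 13 16:30 → clear.
Zumba Flow: ends Nov 12 18:00 at or before Barre Blast starts Nov 13 16:30 → clear.
Dance Circuit: ends Nov 12 19:00 at or before Barre Blast starts Nov 13 16:30 → clear.
Stretch Circuit: ends Nov 12 23:30 at or before Barre Blast starts Nov 13 16:30 → clear.
Barre Basics: ends Nov 13 10:00 at or before Barre Blast starts Nov 13 16:30 → clear.
Yoga Bootcamp: ends Nov 13 10:30 at or before Barre Blast starts Nov 13 16:30 → clear.
Rowing Flow: ends Nov 13 13:30 at or before Barre Blast starts Nov 13 16:30 → clear.
Strength 60: ends Nov 13 16:30 at or before Barre Blast starts Nov 13 16:30 → clear.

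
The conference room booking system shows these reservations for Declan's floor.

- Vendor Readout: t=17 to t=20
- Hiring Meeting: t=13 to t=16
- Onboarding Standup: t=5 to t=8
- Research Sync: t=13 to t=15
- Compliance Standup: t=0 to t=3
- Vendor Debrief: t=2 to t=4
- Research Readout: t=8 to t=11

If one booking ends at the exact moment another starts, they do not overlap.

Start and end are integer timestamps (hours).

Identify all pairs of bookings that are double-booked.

Sorted by start: Compliance Standup, Vendor Debrief, Onboarding Standup, Research Readout, Hiring Meeting, Research Sync, Vendor Readout.
Vendor Debrief starts before Compliance Standup ends → Compliance Standup and Vendor Debrief overlap.
Onboarding Standup starts after Compliance Standup ends; Compliance Standup is clear from here.
Onboarding Standup starts after Vendor Debrief ends; Vendor Debrief is clear from here.
Research Readout starts exactly when Onboarding Standup ends (back-to-back, no overlap); Onboarding Standup is clear from here.
Hiring Meeting starts after Research Readout ends; Research Readout is clear from here.
Research Sync starts before Hiring Meeting ends → Hiring Meeting and Research Sync overlap.
Vendor Readout starts after Hiring Meeting ends.
Vendor Readout starts after Research Sync ends.

Compliance Standup & Vendor Debrief, Hiring Meeting & Research Sync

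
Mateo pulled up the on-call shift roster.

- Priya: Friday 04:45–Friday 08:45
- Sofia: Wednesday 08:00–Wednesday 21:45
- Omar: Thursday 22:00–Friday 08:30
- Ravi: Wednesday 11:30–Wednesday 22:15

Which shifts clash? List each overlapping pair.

Sorted by start: Sofia, Ravi, Omar, Priya.
Ravi starts before Sofia ends → Sofia and Ravi overlap.
Omar starts after Sofia ends, so Sofia has no further overlaps.
Omar starts after Ravi ends, so Ravi has no further overlaps.
Priya starts before Omar ends → Omar and Priya overlap.

Omar & Priya, Ravi & Sofia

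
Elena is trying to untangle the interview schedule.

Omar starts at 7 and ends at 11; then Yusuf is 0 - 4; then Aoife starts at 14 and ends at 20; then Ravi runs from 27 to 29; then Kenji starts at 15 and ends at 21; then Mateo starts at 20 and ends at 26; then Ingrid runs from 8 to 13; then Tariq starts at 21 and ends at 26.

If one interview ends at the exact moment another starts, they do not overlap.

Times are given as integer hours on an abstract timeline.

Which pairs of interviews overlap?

Aoife & Kenji, Ingrid & Omar, Kenji & Mateo, Mateo & Tariq

Sorted by start: Yusuf, Omar, Ingrid, Aoife, Kenji, Mateo, Tariq, Ravi.
Omar starts after Yusuf ends, so Yusuf has no further overlaps.
Ingrid starts before Omar ends → Omar and Ingrid overlap.
Aoife starts after Omar ends, so Omar has no further overlaps.
Aoife starts after Ingrid ends, so Ingrid has no further overlaps.
Kenji starts before Aoife ends → Aoife and Kenji overlap.
Mateo starts exactly when Aoife ends (back-to-back, no overlap), so Aoife has no further overlaps.
Mateo starts before Kenji ends → Kenji and Mateo overlap.
Tariq starts exactly when Kenji ends (back-to-back, no overlap), so Kenji has no further overlaps.
Tariq starts before Mateo ends → Mateo and Tariq overlap.
Ravi starts after Mateo ends.
Ravi starts after Tariq ends.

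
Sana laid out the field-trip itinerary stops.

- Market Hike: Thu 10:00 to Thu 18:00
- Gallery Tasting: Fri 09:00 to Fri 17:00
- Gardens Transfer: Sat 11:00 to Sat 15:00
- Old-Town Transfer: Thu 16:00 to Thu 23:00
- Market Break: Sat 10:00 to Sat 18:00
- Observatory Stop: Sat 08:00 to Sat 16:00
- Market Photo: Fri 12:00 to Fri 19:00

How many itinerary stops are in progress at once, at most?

3

Sort all start/end points and keep a running count:
Thu 10:00 start Market Hike → 1
Thu 16:00 start Old-Town Transfer → 2
Thu 18:00 end Market Hike → 1
Thu 23:00 end Old-Town Transfer → 0
Fri 09:00 start Gallery Tasting → 1
Fri 12:00 start Market Photo → 2
Fri 17:00 end Gallery Tasting → 1
Fri 19:00 end Market Photo → 0
Sat 08:00 start Observatory Stop → 1
Sat 10:00 start Market Break → 2
Sat 11:00 start Gardens Transfer → 3
Sat 15:00 end Gardens Transfer → 2
Sat 16:00 end Observatory Stop → 1
Sat 18:00 end Market Break → 0
Peak is 3, at Sat 11:00 (Gardens Transfer, Market Break, Observatory Stop).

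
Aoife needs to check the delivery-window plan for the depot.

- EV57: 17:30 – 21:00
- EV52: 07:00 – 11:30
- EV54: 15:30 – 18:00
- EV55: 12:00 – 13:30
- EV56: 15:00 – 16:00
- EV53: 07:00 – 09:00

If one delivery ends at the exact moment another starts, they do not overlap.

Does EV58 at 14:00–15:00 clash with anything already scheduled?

EV52: ends 11:30 at or before EV58 starts 14:00 → clear.
EV53: ends 09:00 at or before EV58 starts 14:00 → clear.
EV55: ends 13:30 at or before EV58 starts 14:00 → clear.
EV56: starts 15:00 at or after EV58 ends 15:00 → clear.
EV54: starts 15:30 at or after EV58 ends 15:00 → clear.
EV57: starts 17:30 at or after EV58 ends 15:00 → clear.

No — it doesn't clash with anything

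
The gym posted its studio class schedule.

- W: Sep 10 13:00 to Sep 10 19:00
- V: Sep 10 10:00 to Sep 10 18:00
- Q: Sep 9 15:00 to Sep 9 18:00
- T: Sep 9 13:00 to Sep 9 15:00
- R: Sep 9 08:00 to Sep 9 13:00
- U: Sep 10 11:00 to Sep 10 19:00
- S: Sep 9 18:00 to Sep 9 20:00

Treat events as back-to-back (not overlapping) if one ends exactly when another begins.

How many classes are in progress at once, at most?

Sort all start/end points and keep a running count:
Sep 9 08:00 start R → 1
Sep 9 13:00 end R → 0
Sep 9 13:00 start T → 1
Sep 9 15:00 end T → 0
Sep 9 15:00 start Q → 1
Sep 9 18:00 end Q → 0
Sep 9 18:00 start S → 1
Sep 9 20:00 end S → 0
Sep 10 10:00 start V → 1
Sep 10 11:00 start U → 2
Sep 10 13:00 start W → 3
Sep 10 18:00 end V → 2
Sep 10 19:00 end U → 1
Sep 10 19:00 end W → 0
Peak is 3, at Sep 10 13:00 (U, V, W).

3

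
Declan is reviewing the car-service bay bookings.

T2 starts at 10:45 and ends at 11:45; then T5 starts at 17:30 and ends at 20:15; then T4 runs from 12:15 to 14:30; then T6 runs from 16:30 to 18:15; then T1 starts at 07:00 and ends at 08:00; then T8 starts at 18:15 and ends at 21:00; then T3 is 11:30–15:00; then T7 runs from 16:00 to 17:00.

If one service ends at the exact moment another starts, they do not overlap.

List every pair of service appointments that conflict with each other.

Sorted by start: T1, T2, T3, T4, T7, T6, T5, T8.
T2 starts after T1 ends — done with T1.
T3 starts before T2 ends → T2 and T3 overlap.
T4 starts after T2 ends — done with T2.
T4 starts before T3 ends → T3 and T4 overlap.
T7 starts after T3 ends — done with T3.
T7 starts after T4 ends — done with T4.
T6 starts before T7 ends → T7 and T6 overlap.
T5 starts after T7 ends — done with T7.
T5 starts before T6 ends → T6 and T5 overlap.
T8 starts exactly when T6 ends (back-to-back, no overlap).
T8 starts before T5 ends → T5 and T8 overlap.

T2 & T3, T3 & T4, T5 & T6, T5 & T8, T6 & T7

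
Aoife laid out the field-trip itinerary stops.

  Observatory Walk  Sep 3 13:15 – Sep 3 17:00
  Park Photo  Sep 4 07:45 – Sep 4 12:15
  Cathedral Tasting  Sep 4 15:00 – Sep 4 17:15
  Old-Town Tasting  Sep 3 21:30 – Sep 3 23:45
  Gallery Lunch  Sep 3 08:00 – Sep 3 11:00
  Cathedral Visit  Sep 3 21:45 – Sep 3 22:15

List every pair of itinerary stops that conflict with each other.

Cathedral Visit & Old-Town Tasting

Check each pair: they overlap iff neither finishes before the other starts.
Sorted by start: Gallery Lunch, Observatory Walk, Old-Town Tasting, Cathedral Visit, Park Photo, Cathedral Tasting.
Observatory Walk starts after Gallery Lunch ends, so Gallery Lunch has no further overlaps.
Old-Town Tasting starts after Observatory Walk ends, so Observatory Walk has no further overlaps.
Cathedral Visit starts before Old-Town Tasting ends → Old-Town Tasting and Cathedral Visit overlap.
Park Photo starts after Old-Town Tasting ends, so Old-Town Tasting has no further overlaps.
Park Photo starts after Cathedral Visit ends, so Cathedral Visit has no further overlaps.
Cathedral Tasting starts after Park Photo ends.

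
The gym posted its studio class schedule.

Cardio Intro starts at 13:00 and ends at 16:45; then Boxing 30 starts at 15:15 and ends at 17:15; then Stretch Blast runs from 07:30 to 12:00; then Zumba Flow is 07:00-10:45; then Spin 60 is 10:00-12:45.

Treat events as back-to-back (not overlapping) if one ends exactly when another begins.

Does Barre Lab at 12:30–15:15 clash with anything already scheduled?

Yes — it overlaps Cardio Intro, Spin 60

Zumba Flow: ends 10:45 at or before Barre Lab starts 12:30 → clear.
Stretch Blast: ends 12:00 at or before Barre Lab starts 12:30 → clear.
Spin 60: starts 10:00 before Barre Lab ends 15:15, and ends 12:45 after Barre Lab starts 12:30 → overlap.
Cardio Intro: starts 13:00 before Barre Lab ends 15:15, and ends 16:45 after Barre Lab starts 12:30 → overlap.
Boxing 30: starts 15:15 at or after Barre Lab ends 15:15 → clear.
Barre Lab overlaps Spin 60, Cardio Intro.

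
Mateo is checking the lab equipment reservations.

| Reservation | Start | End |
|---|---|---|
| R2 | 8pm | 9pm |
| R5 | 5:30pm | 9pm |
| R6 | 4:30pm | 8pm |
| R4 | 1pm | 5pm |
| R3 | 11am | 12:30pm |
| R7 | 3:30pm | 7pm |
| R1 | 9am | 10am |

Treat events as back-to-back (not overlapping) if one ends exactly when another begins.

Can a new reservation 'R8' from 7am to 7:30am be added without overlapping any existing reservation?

Yes — the slot is free

R1: starts 9am at or after R8 ends 7:30am → clear.
R3: starts 11am at or after R8 ends 7:30am → clear.
R4: starts 1pm at or after R8 ends 7:30am → clear.
R7: starts 3:30pm at or after R8 ends 7:30am → clear.
R6: starts 4:30pm at or after R8 ends 7:30am → clear.
R5: starts 5:30pm at or after R8 ends 7:30am → clear.
R2: starts 8pm at or after R8 ends 7:30am → clear.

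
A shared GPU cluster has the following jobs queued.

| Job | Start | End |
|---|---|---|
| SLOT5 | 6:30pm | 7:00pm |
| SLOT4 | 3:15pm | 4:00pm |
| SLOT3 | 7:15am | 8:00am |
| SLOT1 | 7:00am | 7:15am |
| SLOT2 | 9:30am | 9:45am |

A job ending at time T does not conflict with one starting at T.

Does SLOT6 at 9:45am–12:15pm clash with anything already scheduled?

No — it doesn't clash with anything

SLOT1: ends 7:15am at or before SLOT6 starts 9:45am → clear.
SLOT3: ends 8:00am at or before SLOT6 starts 9:45am → clear.
SLOT2: ends 9:45am at or before SLOT6 starts 9:45am → clear.
SLOT4: starts 3:15pm at or after SLOT6 ends 12:15pm → clear.
SLOT5: starts 6:30pm at or after SLOT6 ends 12:15pm → clear.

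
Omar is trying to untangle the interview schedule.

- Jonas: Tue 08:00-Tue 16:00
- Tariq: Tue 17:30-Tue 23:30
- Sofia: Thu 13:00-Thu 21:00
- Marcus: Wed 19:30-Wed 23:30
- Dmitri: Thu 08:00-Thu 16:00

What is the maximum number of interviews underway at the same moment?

2

Sort all start/end points and keep a running count:
Tue 08:00 start Jonas → 1
Tue 16:00 end Jonas → 0
Tue 17:30 start Tariq → 1
Tue 23:30 end Tariq → 0
Wed 19:30 start Marcus → 1
Wed 23:30 end Marcus → 0
Thu 08:00 start Dmitri → 1
Thu 13:00 start Sofia → 2
Thu 16:00 end Dmitri → 1
Thu 21:00 end Sofia → 0
Peak is 2, at Thu 13:00 (Dmitri, Sofia).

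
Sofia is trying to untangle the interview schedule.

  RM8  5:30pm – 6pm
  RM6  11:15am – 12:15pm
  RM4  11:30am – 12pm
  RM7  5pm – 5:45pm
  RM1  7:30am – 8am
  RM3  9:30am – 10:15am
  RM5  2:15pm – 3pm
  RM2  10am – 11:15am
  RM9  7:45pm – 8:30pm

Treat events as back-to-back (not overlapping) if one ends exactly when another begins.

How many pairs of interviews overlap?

Sorted by start: RM1, RM3, RM2, RM6, RM4, RM5, RM7, RM8, RM9.
RM3 starts after RM1 ends — done with RM1.
RM2 starts before RM3 ends → RM3 and RM2 overlap.
RM6 starts after RM3 ends — done with RM3.
RM6 starts exactly when RM2 ends (back-to-back, no overlap) — done with RM2.
RM4 starts before RM6 ends → RM6 and RM4 overlap.
RM5 starts after RM6 ends — done with RM6.
RM5 starts after RM4 ends — done with RM4.
RM7 starts after RM5 ends — done with RM5.
RM8 starts before RM7 ends → RM7 and RM8 overlap.
RM9 starts after RM7 ends.
RM9 starts after RM8 ends.
Overlapping pairs: RM2 & RM3, RM4 & RM6, RM7 & RM8 — 3 in total.

3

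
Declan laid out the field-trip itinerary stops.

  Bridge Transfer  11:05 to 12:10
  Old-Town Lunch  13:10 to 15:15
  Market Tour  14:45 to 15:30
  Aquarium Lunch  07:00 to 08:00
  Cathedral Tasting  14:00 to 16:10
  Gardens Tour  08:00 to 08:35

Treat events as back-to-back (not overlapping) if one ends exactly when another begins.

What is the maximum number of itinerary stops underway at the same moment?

3

Sweep the timeline, counting +1 at each start and −1 at each end (ends before starts at a tie):
07:00 start Aquarium Lunch → 1
08:00 end Aquarium Lunch → 0
08:00 start Gardens Tour → 1
08:35 end Gardens Tour → 0
11:05 start Bridge Transfer → 1
12:10 end Bridge Transfer → 0
13:10 start Old-Town Lunch → 1
14:00 start Cathedral Tasting → 2
14:45 start Market Tour → 3
15:15 end Old-Town Lunch → 2
15:30 end Market Tour → 1
16:10 end Cathedral Tasting → 0
Peak is 3, at 14:45 (Cathedral Tasting, Market Tour, Old-Town Lunch).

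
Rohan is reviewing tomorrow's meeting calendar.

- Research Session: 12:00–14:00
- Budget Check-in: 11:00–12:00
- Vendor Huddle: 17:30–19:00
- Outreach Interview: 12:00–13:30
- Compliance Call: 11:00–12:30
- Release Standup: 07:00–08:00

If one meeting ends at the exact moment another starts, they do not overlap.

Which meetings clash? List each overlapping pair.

Sorted by start: Release Standup, Budget Check-in, Compliance Call, Outreach Interview, Research Session, Vendor Huddle.
Budget Check-in starts after Release Standup ends — done with Release Standup.
Compliance Call starts before Budget Check-in ends → Budget Check-in and Compliance Call overlap.
Outreach Interview starts exactly when Budget Check-in ends (back-to-back, no overlap) — done with Budget Check-in.
Outreach Interview starts before Compliance Call ends → Compliance Call and Outreach Interview overlap.
Research Session starts before Compliance Call ends → Compliance Call and Research Session overlap.
Vendor Huddle starts after Compliance Call ends.
Research Session starts before Outreach Interview ends → Outreach Interview and Research Session overlap.
Vendor Huddle starts after Outreach Interview ends.
Vendor Huddle starts after Research Session ends.

Budget Check-in & Compliance Call, Compliance Call & Outreach Interview, Compliance Call & Research Session, Outreach Interview & Research Session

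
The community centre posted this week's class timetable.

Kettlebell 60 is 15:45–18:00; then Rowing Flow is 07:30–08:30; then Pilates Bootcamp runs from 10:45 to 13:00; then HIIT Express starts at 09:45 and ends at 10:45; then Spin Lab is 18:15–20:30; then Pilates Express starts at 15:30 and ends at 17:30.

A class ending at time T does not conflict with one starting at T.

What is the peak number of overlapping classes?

Sweep the timeline, counting +1 at each start and −1 at each end (ends before starts at a tie):
07:30 start Rowing Flow → 1
08:30 end Rowing Flow → 0
09:45 start HIIT Express → 1
10:45 end HIIT Express → 0
10:45 start Pilates Bootcamp → 1
13:00 end Pilates Bootcamp → 0
15:30 start Pilates Express → 1
15:45 start Kettlebell 60 → 2
17:30 end Pilates Express → 1
18:00 end Kettlebell 60 → 0
18:15 start Spin Lab → 1
20:30 end Spin Lab → 0
Peak is 2, at 15:45 (Kettlebell 60, Pilates Express).

2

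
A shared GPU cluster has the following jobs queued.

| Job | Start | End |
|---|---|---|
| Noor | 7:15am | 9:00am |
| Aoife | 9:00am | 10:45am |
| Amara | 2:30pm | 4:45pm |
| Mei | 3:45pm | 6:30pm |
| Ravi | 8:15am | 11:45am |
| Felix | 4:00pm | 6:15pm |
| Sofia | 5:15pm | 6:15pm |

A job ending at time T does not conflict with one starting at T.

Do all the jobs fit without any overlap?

Two intervals overlap when each starts before the other ends.
Sorted by start: Noor, Ravi, Aoife, Amara, Mei, Felix, Sofia.
Ravi starts before Noor ends → Noor and Ravi overlap.
That's a conflict, so the schedule is not conflict-free.

No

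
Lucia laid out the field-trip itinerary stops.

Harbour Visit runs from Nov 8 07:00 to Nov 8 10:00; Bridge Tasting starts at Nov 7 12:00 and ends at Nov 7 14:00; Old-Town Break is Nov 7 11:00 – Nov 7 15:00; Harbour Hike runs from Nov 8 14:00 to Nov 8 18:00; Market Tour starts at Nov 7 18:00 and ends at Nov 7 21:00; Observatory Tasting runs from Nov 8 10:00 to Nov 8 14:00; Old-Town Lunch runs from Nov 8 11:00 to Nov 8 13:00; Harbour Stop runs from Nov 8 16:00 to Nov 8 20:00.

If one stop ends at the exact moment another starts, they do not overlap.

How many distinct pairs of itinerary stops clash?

Two intervals overlap when each starts before the other ends.
Sorted by start: Old-Town Break, Bridge Tasting, Market Tour, Harbour Visit, Observatory Tasting, Old-Town Lunch, Harbour Hike, Harbour Stop.
Bridge Tasting starts before Old-Town Break ends → Old-Town Break and Bridge Tasting overlap.
Market Tour starts after Old-Town Break ends, so Old-Town Break has no further overlaps.
Market Tour starts after Bridge Tasting ends, so Bridge Tasting has no further overlaps.
Harbour Visit starts after Market Tour ends, so Market Tour has no further overlaps.
Observatory Tasting starts exactly when Harbour Visit ends (back-to-back, no overlap), so Harbour Visit has no further overlaps.
Old-Town Lunch starts before Observatory Tasting ends → Observatory Tasting and Old-Town Lunch overlap.
Harbour Hike starts exactly when Observatory Tasting ends (back-to-back, no overlap), so Observatory Tasting has no further overlaps.
Harbour Hike starts after Old-Town Lunch ends, so Old-Town Lunch has no further overlaps.
Harbour Stop starts before Harbour Hike ends → Harbour Hike and Harbour Stop overlap.
Overlapping pairs: Bridge Tasting & Old-Town Break, Harbour Hike & Harbour Stop, Observatory Tasting & Old-Town Lunch — 3 in total.

3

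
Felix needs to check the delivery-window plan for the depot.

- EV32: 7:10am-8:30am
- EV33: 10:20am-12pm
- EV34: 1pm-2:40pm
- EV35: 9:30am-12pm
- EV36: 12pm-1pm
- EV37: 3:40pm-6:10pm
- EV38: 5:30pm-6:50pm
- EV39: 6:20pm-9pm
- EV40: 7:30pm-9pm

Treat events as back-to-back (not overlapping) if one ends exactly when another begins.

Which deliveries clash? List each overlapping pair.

Sorted by start: EV32, EV35, EV33, EV36, EV34, EV37, EV38, EV39, EV40.
EV35 starts after EV32 ends, so nothing later overlaps EV32 either.
EV33 starts before EV35 ends → EV35 and EV33 overlap.
EV36 starts exactly when EV35 ends (back-to-back, no overlap), so nothing later overlaps EV35 either.
EV36 starts exactly when EV33 ends (back-to-back, no overlap), so nothing later overlaps EV33 either.
EV34 starts exactly when EV36 ends (back-to-back, no overlap), so nothing later overlaps EV36 either.
EV37 starts after EV34 ends, so nothing later overlaps EV34 either.
EV38 starts before EV37 ends → EV37 and EV38 overlap.
EV39 starts after EV37 ends, so nothing later overlaps EV37 either.
EV39 starts before EV38 ends → EV38 and EV39 overlap.
EV40 starts after EV38 ends.
EV40 starts before EV39 ends → EV39 and EV40 overlap.

EV33 & EV35, EV37 & EV38, EV38 & EV39, EV39 & EV40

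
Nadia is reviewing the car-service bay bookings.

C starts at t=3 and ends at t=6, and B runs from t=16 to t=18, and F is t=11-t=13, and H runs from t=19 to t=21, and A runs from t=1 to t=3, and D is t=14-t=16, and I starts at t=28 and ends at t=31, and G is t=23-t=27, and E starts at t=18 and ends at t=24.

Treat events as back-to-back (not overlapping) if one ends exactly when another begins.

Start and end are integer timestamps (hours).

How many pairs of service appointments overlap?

Sorted by start: A, C, F, D, B, E, H, G, I.
C starts exactly when A ends (back-to-back, no overlap); A is clear from here.
F starts after C ends; C is clear from here.
D starts after F ends; F is clear from here.
B starts exactly when D ends (back-to-back, no overlap); D is clear from here.
E starts exactly when B ends (back-to-back, no overlap); B is clear from here.
H starts before E ends → E and H overlap.
G starts before E ends → E and G overlap.
I starts after E ends.
G starts after H ends; H is clear from here.
I starts after G ends.
Overlapping pairs: E & G, E & H — 2 in total.

2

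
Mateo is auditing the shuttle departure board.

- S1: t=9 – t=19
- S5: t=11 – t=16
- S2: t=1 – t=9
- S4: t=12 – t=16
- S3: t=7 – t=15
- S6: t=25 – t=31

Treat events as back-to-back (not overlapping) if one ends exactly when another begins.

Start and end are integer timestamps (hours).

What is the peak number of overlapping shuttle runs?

4

Walk through starts and ends in time order (an end at T is processed before a start at T):
t=1 start S2 → 1
t=7 start S3 → 2
t=9 end S2 → 1
t=9 start S1 → 2
t=11 start S5 → 3
t=12 start S4 → 4
t=15 end S3 → 3
t=16 end S4 → 2
t=16 end S5 → 1
t=19 end S1 → 0
t=25 start S6 → 1
t=31 end S6 → 0
Peak is 4, at t=12 (S1, S3, S4, S5).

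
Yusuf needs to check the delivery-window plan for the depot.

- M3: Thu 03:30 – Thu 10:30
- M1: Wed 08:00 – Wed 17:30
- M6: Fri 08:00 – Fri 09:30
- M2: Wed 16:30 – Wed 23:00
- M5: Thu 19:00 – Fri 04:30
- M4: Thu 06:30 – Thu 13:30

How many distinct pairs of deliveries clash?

Check each pair: they overlap iff neither finishes before the other starts.
Sorted by start: M1, M2, M3, M4, M5, M6.
M2 starts before M1 ends → M1 and M2 overlap.
M3 starts after M1 ends, so M1 has no further overlaps.
M3 starts after M2 ends, so M2 has no further overlaps.
M4 starts before M3 ends → M3 and M4 overlap.
M5 starts after M3 ends, so M3 has no further overlaps.
M5 starts after M4 ends, so M4 has no further overlaps.
M6 starts after M5 ends.
Overlapping pairs: M1 & M2, M3 & M4 — 2 in total.

2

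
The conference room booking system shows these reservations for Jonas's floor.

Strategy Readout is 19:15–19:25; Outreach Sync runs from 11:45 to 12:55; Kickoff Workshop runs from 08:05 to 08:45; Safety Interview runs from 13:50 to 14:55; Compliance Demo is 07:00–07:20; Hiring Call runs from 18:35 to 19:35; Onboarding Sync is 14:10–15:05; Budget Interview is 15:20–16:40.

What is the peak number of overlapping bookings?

2

Sort all start/end points and keep a running count:
07:00 start Compliance Demo → 1
07:20 end Compliance Demo → 0
08:05 start Kickoff Workshop → 1
08:45 end Kickoff Workshop → 0
11:45 start Outreach Sync → 1
12:55 end Outreach Sync → 0
13:50 start Safety Interview → 1
14:10 start Onboarding Sync → 2
14:55 end Safety Interview → 1
15:05 end Onboarding Sync → 0
15:20 start Budget Interview → 1
16:40 end Budget Interview → 0
18:35 start Hiring Call → 1
19:15 start Strategy Readout → 2
19:25 end Strategy Readout → 1
19:35 end Hiring Call → 0
Peak is 2, at 14:10 (Onboarding Sync, Safety Interview).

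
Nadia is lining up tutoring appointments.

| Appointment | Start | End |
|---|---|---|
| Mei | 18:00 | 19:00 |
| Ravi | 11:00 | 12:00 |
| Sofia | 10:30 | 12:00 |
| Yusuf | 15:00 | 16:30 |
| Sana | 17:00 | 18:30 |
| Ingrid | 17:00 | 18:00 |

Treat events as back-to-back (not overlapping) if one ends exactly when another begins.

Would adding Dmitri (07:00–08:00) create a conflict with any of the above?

Sofia: starts 10:30 at or after Dmitri ends 08:00 → clear.
Ravi: starts 11:00 at or after Dmitri ends 08:00 → clear.
Yusuf: starts 15:00 at or after Dmitri ends 08:00 → clear.
Sana: starts 17:00 at or after Dmitri ends 08:00 → clear.
Ingrid: starts 17:00 at or after Dmitri ends 08:00 → clear.
Mei: starts 18:00 at or after Dmitri ends 08:00 → clear.

No — it doesn't clash with anything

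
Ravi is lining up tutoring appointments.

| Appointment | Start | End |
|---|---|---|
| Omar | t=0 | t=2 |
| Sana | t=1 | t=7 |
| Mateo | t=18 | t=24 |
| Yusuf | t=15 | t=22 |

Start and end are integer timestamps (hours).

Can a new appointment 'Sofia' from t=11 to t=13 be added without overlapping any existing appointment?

Yes — the slot is free

Omar: ends t=2 at or before Sofia starts t=11 → clear.
Sana: ends t=7 at or before Sofia starts t=11 → clear.
Yusuf: starts t=15 at or after Sofia ends t=13 → clear.
Mateo: starts t=18 at or after Sofia ends t=13 → clear.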